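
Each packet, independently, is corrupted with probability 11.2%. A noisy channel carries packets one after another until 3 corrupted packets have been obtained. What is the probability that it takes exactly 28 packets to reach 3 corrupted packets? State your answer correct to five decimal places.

Y = trial on which the third success occurs; negative binomial, r=3, p=0.112.
P(Y=28) = C(27,2) · p^3 · (1−p)^25
= 351 · 0.0014049 · 0.051324 = 0.0253096

0.02531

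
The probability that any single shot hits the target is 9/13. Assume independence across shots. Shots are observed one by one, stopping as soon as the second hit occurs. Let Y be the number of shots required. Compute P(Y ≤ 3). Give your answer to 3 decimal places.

Finishing within 3 shots ⇔ at least 2 successes in the first 3. With X ~ Binomial(3, 0.692308), P(Y ≤ 3) = 1 − P(X ≤ 1).
  k=0: C(3,0)·0.692308^0·0.307692^3 = 0.02913
  k=1: C(3,1)·0.692308^1·0.307692^2 = 0.19663
1 − 0.22576 = 0.77424

0.774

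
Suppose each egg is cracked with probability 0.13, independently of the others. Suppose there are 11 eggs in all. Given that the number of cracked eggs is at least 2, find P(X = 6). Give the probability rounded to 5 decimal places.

X ~ Binomial(11, 0.13). Want P(X=6 | X≥2) = P(X=6) / P(X≥2).
P(X=6) = C(11,6)·0.13^6·0.87^5 = 0.0011115
P(X≥2) = 1 − 0.2161284 − 0.3552455 = 0.4286261
Ratio = 0.0011115 / 0.4286261 = 0.0025931

0.00259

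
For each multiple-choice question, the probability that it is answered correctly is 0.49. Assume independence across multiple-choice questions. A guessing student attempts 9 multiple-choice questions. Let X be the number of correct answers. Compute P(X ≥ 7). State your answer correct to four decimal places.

0.0804

X ~ Binomial(9, 0.49); P(X ≥ 7) = Σ C(9,k) p^k (1−p)^(9−k) over k:
  k=7: C(9,7)·0.49^7·0.51^2 = 0.063506
  k=8: C(9,8)·0.49^8·0.51^1 = 0.015254
  k=9: C(9,9)·0.49^9·0.51^0 = 0.001628
Total = 0.080388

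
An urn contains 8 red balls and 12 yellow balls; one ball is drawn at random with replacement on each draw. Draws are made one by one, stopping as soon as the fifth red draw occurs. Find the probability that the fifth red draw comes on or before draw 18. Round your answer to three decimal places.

0.906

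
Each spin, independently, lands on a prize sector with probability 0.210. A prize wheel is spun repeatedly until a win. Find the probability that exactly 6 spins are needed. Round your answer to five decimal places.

0.06462

Geometric (trials to first success), p = 0.21.
P(Y = 6) = (1−p)^5 · p = 0.30771 · 0.21 = 0.0646182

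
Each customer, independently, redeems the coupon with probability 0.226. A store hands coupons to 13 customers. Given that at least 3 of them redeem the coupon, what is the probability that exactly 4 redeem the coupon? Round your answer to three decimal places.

0.315

X ~ Binomial(13, 0.226). Want P(X=4 | X≥3) = P(X=4) / P(X≥3).
P(X=4) = C(13,4)·0.226^4·0.774^9 = 0.18596
P(X≥3) = 1 − 0.03578 − 0.13581 − 0.23794 = 0.59047
Ratio = 0.18596 / 0.59047 = 0.31493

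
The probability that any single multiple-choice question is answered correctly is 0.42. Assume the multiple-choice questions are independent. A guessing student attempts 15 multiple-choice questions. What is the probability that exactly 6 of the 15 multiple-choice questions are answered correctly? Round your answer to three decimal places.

0.204

X ~ Binomial(n=15, p=0.42).
P(X=6) = C(15,6) · p^6 · (1−p)^9
= 5005 · 0.005489 · 0.0074277 = 0.20406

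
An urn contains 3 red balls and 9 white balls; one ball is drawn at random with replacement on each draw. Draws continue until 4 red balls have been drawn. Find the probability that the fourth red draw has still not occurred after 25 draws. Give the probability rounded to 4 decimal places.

Needing more than 25 draws ⇔ fewer than 4 successes in the first 25. With X ~ Binomial(25, 0.25), P(Y > 25) = P(X ≤ 3).
  k=0: C(25,0)·0.25^0·0.75^25 = 0.000753
  k=1: C(25,1)·0.25^1·0.75^24 = 0.006271
  k=2: C(25,2)·0.25^2·0.75^23 = 0.025085
  k=3: C(25,3)·0.25^3·0.75^22 = 0.064106
P(X ≤ 3) = 0.096214

0.0962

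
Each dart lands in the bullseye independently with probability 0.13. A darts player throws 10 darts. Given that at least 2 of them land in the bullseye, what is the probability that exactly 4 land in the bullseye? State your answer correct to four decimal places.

0.0684

X ~ Binomial(10, 0.13). Want P(X=4 | X≥2) = P(X=4) / P(X≥2).
P(X=4) = C(10,4)·0.13^4·0.87^6 = 0.026008
P(X≥2) = 1 − 0.248423 − 0.371207 = 0.380369
Ratio = 0.026008 / 0.380369 = 0.068376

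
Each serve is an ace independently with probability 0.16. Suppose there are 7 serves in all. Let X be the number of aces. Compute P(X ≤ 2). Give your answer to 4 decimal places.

X ~ Binomial(7, 0.16); P(X ≤ 2) = Σ C(7,k) p^k (1−p)^(7−k) over k:
  k=0: C(7,0)·0.16^0·0.84^7 = 0.295090
  k=1: C(7,1)·0.16^1·0.84^6 = 0.393454
  k=2: C(7,2)·0.16^2·0.84^5 = 0.224831
Total = 0.913375

0.9134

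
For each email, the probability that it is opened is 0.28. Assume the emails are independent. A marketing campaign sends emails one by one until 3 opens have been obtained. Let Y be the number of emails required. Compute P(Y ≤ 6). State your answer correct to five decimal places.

0.21958

Finishing within 6 emails ⇔ at least 3 successes in the first 6. With X ~ Binomial(6, 0.28), P(Y ≤ 6) = 1 − P(X ≤ 2).
  k=0: C(6,0)·0.28^0·0.72^6 = 0.1393141
  k=1: C(6,1)·0.28^1·0.72^5 = 0.3250662
  k=2: C(6,2)·0.28^2·0.72^4 = 0.3160365
1 − 0.7804168 = 0.2195832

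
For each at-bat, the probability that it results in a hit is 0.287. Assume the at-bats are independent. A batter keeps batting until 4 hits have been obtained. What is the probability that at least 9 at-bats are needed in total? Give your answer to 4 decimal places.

0.8288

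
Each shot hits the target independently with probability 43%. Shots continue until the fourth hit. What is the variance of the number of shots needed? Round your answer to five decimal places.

Y = total shots until the fourth success; negative binomial with r=4, p=0.43.
Var(Y) = r(1−p)/p² = 4·0.57 / 0.43² = 12.3309897

12.33099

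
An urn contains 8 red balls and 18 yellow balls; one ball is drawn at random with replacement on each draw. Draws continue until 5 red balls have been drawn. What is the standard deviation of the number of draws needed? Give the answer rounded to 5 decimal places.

Y = total draws until the fifth success; negative binomial with r=5, p=0.307692.
SD(Y) = √[r(1−p)/p²] = √(36.5625000) = 6.0466933

6.04669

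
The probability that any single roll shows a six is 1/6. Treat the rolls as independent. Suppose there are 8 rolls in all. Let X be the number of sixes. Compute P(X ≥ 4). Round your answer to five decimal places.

X ~ Binomial(8, 0.166667); P(X ≥ 4) = Σ C(8,k) p^k (1−p)^(8−k) over k:
  k=4: C(8,4)·0.166667^4·0.833333^4 = 0.0260476
  k=5: C(8,5)·0.166667^5·0.833333^3 = 0.0041676
  k=6: C(8,6)·0.166667^6·0.833333^2 = 0.0004168
  k=7: C(8,7)·0.166667^7·0.833333^1 = 0.0000238
  k=8: C(8,8)·0.166667^8·0.833333^0 = 0.0000006
Total = 0.0306564

0.03066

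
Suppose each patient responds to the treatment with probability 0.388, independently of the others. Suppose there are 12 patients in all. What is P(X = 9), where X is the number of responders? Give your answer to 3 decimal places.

0.010

X ~ Binomial(n=12, p=0.388).
P(X=9) = C(12,9) · p^9 · (1−p)^3
= 220 · 0.00019929 · 0.22922 = 0.01005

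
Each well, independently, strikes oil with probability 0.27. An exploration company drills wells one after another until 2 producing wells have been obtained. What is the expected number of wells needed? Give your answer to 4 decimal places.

Y = total wells until the second success; negative binomial with r=2, p=0.27.
E[Y] = r / p = 2 / 0.27 = 7.407407

7.4074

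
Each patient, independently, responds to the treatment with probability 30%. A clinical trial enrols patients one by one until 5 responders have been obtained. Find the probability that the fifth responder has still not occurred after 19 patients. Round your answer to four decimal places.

0.2822

Needing more than 19 patients ⇔ fewer than 5 successes in the first 19. With X ~ Binomial(19, 0.30), P(Y > 19) = P(X ≤ 4).
  k=0: C(19,0)·0.30^0·0.70^19 = 0.001140
  k=1: C(19,1)·0.30^1·0.70^18 = 0.009282
  k=2: C(19,2)·0.30^2·0.70^17 = 0.035802
  k=3: C(19,3)·0.30^3·0.70^16 = 0.086947
  k=4: C(19,4)·0.30^4·0.70^15 = 0.149053
P(X ≤ 4) = 0.282224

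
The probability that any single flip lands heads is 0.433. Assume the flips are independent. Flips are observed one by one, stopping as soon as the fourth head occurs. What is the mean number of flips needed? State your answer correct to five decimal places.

9.23788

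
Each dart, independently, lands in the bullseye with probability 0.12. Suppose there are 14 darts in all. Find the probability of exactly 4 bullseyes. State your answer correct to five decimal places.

0.05781

X ~ Binomial(n=14, p=0.12).
P(X=4) = C(14,4) · p^4 · (1−p)^10
= 1001 · 0.00020736 · 0.2785 = 0.0578077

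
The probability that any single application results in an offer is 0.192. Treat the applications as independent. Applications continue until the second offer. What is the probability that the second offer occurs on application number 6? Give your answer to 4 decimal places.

Y = trial on which the second success occurs; negative binomial, r=2, p=0.192.
P(Y=6) = C(5,1) · p^2 · (1−p)^4
= 5 · 0.036864 · 0.42623 = 0.078563

0.0786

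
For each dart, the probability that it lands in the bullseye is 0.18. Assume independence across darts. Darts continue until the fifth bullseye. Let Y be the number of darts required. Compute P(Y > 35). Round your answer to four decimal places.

Needing more than 35 darts ⇔ fewer than 5 successes in the first 35. With X ~ Binomial(35, 0.18), P(Y > 35) = P(X ≤ 4).
  k=0: C(35,0)·0.18^0·0.82^35 = 0.000963
  k=1: C(35,1)·0.18^1·0.82^34 = 0.007396
  k=2: C(35,2)·0.18^2·0.82^33 = 0.027601
  k=3: C(35,3)·0.18^3·0.82^32 = 0.066645
  k=4: C(35,4)·0.18^4·0.82^31 = 0.117036
P(X ≤ 4) = 0.219641

0.2196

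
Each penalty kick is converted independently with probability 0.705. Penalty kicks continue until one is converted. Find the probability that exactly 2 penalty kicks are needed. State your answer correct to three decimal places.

0.208

Geometric (trials to first success), p = 0.705.
P(Y = 2) = (1−p)^1 · p = 0.295 · 0.705 = 0.20797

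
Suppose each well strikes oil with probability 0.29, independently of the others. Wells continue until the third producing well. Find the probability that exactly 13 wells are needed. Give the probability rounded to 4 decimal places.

Y = trial on which the third success occurs; negative binomial, r=3, p=0.29.
P(Y=13) = C(12,2) · p^3 · (1−p)^10
= 66 · 0.024389 · 0.032552 = 0.052399

0.0524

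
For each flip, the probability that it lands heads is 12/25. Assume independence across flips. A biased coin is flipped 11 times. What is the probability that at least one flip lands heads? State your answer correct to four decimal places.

P(at least one) = 1 − P(none) = 1 − (1 − 0.48)^11
= 1 − 0.000752 = 0.999248

0.9992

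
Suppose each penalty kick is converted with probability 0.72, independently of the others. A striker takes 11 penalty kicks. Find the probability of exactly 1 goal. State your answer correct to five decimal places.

0.00002

X ~ Binomial(n=11, p=0.72).
P(X=1) = C(11,1) · p^1 · (1−p)^10
= 11 · 0.72 · 2.962e-06 = 0.0000235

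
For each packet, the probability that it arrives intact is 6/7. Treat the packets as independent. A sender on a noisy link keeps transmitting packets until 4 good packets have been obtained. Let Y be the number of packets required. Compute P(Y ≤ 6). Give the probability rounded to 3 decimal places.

0.958

Finishing within 6 packets ⇔ at least 4 successes in the first 6. With X ~ Binomial(6, 0.857143), P(Y ≤ 6) = 1 − P(X ≤ 3).
  k=0: C(6,0)·0.857143^0·0.142857^6 = 0.00001
  k=1: C(6,1)·0.857143^1·0.142857^5 = 0.00031
  k=2: C(6,2)·0.857143^2·0.142857^4 = 0.00459
  k=3: C(6,3)·0.857143^3·0.142857^3 = 0.03672
1 − 0.04162 = 0.95838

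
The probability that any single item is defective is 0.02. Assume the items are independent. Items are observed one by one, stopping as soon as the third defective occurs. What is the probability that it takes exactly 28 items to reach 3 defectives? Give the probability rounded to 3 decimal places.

Y = trial on which the third success occurs; negative binomial, r=3, p=0.02.
P(Y=28) = C(27,2) · p^3 · (1−p)^25
= 351 · 8e-06 · 0.60346 = 0.00169

0.002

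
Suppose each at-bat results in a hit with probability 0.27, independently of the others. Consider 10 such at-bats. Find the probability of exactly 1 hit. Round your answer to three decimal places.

0.159

X ~ Binomial(n=10, p=0.27).
P(X=1) = C(10,1) · p^1 · (1−p)^9
= 10 · 0.27 · 0.058872 = 0.15895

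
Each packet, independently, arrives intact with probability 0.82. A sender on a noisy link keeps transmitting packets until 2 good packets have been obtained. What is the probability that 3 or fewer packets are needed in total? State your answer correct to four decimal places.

Finishing within 3 packets ⇔ at least 2 successes in the first 3. With X ~ Binomial(3, 0.82), P(Y ≤ 3) = 1 − P(X ≤ 1).
  k=0: C(3,0)·0.82^0·0.18^3 = 0.005832
  k=1: C(3,1)·0.82^1·0.18^2 = 0.079704
1 − 0.085536 = 0.914464

0.9145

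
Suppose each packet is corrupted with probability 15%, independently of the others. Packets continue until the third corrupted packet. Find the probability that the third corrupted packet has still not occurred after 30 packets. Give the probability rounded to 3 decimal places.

0.151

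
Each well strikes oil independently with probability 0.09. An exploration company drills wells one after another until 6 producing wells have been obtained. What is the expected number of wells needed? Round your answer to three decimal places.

Y = total wells until the sixth success; negative binomial with r=6, p=0.09.
E[Y] = r / p = 6 / 0.09 = 66.66667

66.667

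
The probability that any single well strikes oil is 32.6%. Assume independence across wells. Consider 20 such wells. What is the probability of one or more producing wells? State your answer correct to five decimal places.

0.99963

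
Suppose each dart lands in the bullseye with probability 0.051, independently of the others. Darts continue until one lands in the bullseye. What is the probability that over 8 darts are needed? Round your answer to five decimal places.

0.65785

Y = number of darts to the first success; geometric, p = 0.051.
P(Y > 8) = P(first 8 all fail) = (1−p)^8 = 0.6578543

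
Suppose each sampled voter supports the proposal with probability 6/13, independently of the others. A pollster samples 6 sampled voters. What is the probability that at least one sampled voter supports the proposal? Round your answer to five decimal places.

P(at least one) = 1 − P(none) = 1 − (1 − 0.461538)^6
= 1 − 0.0243741 = 0.9756259

0.97563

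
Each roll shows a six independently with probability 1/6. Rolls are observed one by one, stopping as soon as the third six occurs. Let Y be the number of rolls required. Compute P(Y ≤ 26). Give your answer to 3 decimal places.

0.832

Finishing within 26 rolls ⇔ at least 3 successes in the first 26. With X ~ Binomial(26, 0.166667), P(Y ≤ 26) = 1 − P(X ≤ 2).
  k=0: C(26,0)·0.166667^0·0.833333^26 = 0.00874
  k=1: C(26,1)·0.166667^1·0.833333^25 = 0.04542
  k=2: C(26,2)·0.166667^2·0.833333^24 = 0.11356
1 − 0.16772 = 0.83228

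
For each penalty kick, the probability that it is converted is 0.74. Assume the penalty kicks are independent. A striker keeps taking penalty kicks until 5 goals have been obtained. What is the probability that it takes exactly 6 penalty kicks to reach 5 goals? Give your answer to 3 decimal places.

Y = trial on which the fifth success occurs; negative binomial, r=5, p=0.74.
P(Y=6) = C(5,4) · p^5 · (1−p)^1
= 5 · 0.2219 · 0.26 = 0.28847

0.288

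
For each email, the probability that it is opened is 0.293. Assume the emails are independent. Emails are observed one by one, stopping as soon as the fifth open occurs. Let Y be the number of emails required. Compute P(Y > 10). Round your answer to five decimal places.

Needing more than 10 emails ⇔ fewer than 5 successes in the first 10. With X ~ Binomial(10, 0.293), P(Y > 10) = P(X ≤ 4).
  k=0: C(10,0)·0.293^0·0.707^10 = 0.0312028
  k=1: C(10,1)·0.293^1·0.707^9 = 0.1293130
  k=2: C(10,2)·0.293^2·0.707^8 = 0.2411588
  k=3: C(10,3)·0.293^3·0.707^7 = 0.2665140
  k=4: C(10,4)·0.293^4·0.707^6 = 0.1932886
P(X ≤ 4) = 0.8614773

0.86148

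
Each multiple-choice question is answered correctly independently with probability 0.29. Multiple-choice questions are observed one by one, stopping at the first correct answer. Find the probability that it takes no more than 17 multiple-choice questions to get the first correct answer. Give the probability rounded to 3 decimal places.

Y = number of multiple-choice questions to the first success; geometric, p = 0.29.
P(Y ≤ 17) = 1 − (1−p)^17 = 1 − 0.00296 = 0.99704

0.997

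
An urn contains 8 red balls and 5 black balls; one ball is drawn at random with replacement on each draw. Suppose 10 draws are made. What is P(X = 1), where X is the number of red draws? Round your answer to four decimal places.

X ~ Binomial(n=10, p=0.615385).
P(X=1) = C(10,1) · p^1 · (1−p)^9
= 10 · 0.61538 · 0.00018418 = 0.001133

0.0011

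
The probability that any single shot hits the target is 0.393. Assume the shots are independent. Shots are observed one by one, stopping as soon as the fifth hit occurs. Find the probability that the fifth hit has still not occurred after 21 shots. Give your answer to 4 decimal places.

Needing more than 21 shots ⇔ fewer than 5 successes in the first 21. With X ~ Binomial(21, 0.393), P(Y > 21) = P(X ≤ 4).
  k=0: C(21,0)·0.393^0·0.607^21 = 0.000028
  k=1: C(21,1)·0.393^1·0.607^20 = 0.000381
  k=2: C(21,2)·0.393^2·0.607^19 = 0.002464
  k=3: C(21,3)·0.393^3·0.607^18 = 0.010102
  k=4: C(21,4)·0.393^4·0.607^17 = 0.029434
P(X ≤ 4) = 0.042408

0.0424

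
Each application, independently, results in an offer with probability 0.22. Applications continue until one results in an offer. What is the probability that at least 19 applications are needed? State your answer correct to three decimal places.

Y = number of applications to the first success; geometric, p = 0.22.
P(Y > 18) = P(first 18 all fail) = (1−p)^18 = 0.01142

0.011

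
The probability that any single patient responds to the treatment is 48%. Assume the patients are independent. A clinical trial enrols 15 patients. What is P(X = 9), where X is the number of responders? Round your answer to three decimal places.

0.134

X ~ Binomial(n=15, p=0.48).
P(X=9) = C(15,9) · p^9 · (1−p)^6
= 5005 · 0.0013526 · 0.019771 = 0.13384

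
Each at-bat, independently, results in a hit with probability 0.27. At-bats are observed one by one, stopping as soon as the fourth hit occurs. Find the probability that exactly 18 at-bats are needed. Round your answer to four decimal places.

0.0441

Y = trial on which the fourth success occurs; negative binomial, r=4, p=0.27.
P(Y=18) = C(17,3) · p^4 · (1−p)^14
= 680 · 0.0053144 · 0.012205 = 0.044105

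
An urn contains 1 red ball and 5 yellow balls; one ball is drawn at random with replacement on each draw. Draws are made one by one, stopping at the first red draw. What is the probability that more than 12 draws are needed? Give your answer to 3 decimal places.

Y = number of draws to the first success; geometric, p = 0.166667.
P(Y > 12) = P(first 12 all fail) = (1−p)^12 = 0.11216

0.112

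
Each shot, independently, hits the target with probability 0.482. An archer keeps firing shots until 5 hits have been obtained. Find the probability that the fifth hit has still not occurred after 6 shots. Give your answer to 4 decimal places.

0.9066

Needing more than 6 shots ⇔ fewer than 5 successes in the first 6. With X ~ Binomial(6, 0.482), P(Y > 6) = P(X ≤ 4).
  k=0: C(6,0)·0.482^0·0.518^6 = 0.019319
  k=1: C(6,1)·0.482^1·0.518^5 = 0.107857
  k=2: C(6,2)·0.482^2·0.518^4 = 0.250902
  k=3: C(6,3)·0.482^3·0.518^3 = 0.311287
  k=4: C(6,4)·0.482^4·0.518^2 = 0.217240
P(X ≤ 4) = 0.906604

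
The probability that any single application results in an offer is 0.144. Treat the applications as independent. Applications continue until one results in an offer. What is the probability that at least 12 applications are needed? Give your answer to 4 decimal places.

0.1808

Y = number of applications to the first success; geometric, p = 0.144.
P(Y > 11) = P(first 11 all fail) = (1−p)^11 = 0.180805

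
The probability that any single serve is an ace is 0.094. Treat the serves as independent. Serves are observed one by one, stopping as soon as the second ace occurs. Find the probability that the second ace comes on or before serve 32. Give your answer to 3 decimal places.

Finishing within 32 serves ⇔ at least 2 successes in the first 32. With X ~ Binomial(32, 0.094), P(Y ≤ 32) = 1 − P(X ≤ 1).
  k=0: C(32,0)·0.094^0·0.906^32 = 0.04247
  k=1: C(32,1)·0.094^1·0.906^31 = 0.14101
1 − 0.18348 = 0.81652

0.817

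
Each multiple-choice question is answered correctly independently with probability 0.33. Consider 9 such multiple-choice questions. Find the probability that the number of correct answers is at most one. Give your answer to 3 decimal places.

X ~ Binomial(9, 0.33); P(X ≤ 1) = Σ C(9,k) p^k (1−p)^(9−k) over k:
  k=0: C(9,0)·0.33^0·0.67^9 = 0.02721
  k=1: C(9,1)·0.33^1·0.67^8 = 0.12060
Total = 0.14781

0.148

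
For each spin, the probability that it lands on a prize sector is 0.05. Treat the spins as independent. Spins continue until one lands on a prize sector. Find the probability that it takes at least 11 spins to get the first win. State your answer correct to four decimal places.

Y = number of spins to the first success; geometric, p = 0.05.
P(Y > 10) = P(first 10 all fail) = (1−p)^10 = 0.598737

0.5987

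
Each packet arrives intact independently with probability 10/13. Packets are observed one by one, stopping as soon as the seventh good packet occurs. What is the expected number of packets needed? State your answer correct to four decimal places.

9.1000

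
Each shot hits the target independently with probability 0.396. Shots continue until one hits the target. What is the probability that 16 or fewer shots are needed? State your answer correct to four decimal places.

0.9997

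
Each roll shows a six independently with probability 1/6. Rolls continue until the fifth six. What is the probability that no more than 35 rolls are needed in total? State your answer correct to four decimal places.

0.7157

Finishing within 35 rolls ⇔ at least 5 successes in the first 35. With X ~ Binomial(35, 0.166667), P(Y ≤ 35) = 1 − P(X ≤ 4).
  k=0: C(35,0)·0.166667^0·0.833333^35 = 0.001693
  k=1: C(35,1)·0.166667^1·0.833333^34 = 0.011851
  k=2: C(35,2)·0.166667^2·0.833333^33 = 0.040293
  k=3: C(35,3)·0.166667^3·0.833333^32 = 0.088645
  k=4: C(35,4)·0.166667^4·0.833333^31 = 0.141833
1 − 0.284315 = 0.715685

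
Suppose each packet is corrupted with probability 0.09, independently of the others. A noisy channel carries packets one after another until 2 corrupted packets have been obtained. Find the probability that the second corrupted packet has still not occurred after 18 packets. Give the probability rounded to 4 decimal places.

Needing more than 18 packets ⇔ fewer than 2 successes in the first 18. With X ~ Binomial(18, 0.09), P(Y > 18) = P(X ≤ 1).
  k=0: C(18,0)·0.09^0·0.91^18 = 0.183124
  k=1: C(18,1)·0.09^1·0.91^17 = 0.326001
P(X ≤ 1) = 0.509125

0.5091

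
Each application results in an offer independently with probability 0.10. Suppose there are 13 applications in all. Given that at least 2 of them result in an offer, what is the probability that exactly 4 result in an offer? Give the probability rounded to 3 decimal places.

X ~ Binomial(13, 0.10). Want P(X=4 | X≥2) = P(X=4) / P(X≥2).
P(X=4) = C(13,4)·0.10^4·0.90^9 = 0.02770
P(X≥2) = 1 − 0.25419 − 0.36716 = 0.37866
Ratio = 0.02770 / 0.37866 = 0.07316

0.073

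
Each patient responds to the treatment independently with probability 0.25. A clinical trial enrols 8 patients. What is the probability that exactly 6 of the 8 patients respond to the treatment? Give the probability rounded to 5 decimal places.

0.00385

X ~ Binomial(n=8, p=0.25).
P(X=6) = C(8,6) · p^6 · (1−p)^2
= 28 · 0.00024414 · 0.5625 = 0.0038452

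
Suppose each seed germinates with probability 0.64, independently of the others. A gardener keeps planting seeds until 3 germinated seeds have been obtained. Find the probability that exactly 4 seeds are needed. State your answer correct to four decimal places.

0.2831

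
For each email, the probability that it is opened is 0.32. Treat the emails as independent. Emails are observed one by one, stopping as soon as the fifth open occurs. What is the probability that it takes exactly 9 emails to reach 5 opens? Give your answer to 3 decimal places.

Y = trial on which the fifth success occurs; negative binomial, r=5, p=0.32.
P(Y=9) = C(8,4) · p^5 · (1−p)^4
= 70 · 0.0033554 · 0.21381 = 0.05022

0.050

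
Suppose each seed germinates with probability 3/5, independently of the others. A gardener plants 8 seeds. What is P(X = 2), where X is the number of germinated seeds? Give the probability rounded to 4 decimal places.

0.0413

X ~ Binomial(n=8, p=0.60).
P(X=2) = C(8,2) · p^2 · (1−p)^6
= 28 · 0.36 · 0.004096 = 0.041288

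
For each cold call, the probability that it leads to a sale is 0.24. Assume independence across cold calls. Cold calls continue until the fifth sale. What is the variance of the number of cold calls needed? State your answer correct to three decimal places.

Y = total cold calls until the fifth success; negative binomial with r=5, p=0.24.
Var(Y) = r(1−p)/p² = 5·0.76 / 0.24² = 65.97222

65.972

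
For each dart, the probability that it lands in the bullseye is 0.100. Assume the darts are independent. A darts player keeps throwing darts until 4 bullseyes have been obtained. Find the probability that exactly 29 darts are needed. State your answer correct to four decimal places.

Y = trial on which the fourth success occurs; negative binomial, r=4, p=0.10.
P(Y=29) = C(28,3) · p^4 · (1−p)^25
= 3276 · 0.0001 · 0.07179 = 0.023518

0.0235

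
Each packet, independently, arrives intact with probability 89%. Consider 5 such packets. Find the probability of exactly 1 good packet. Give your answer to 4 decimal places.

X ~ Binomial(n=5, p=0.89).
P(X=1) = C(5,1) · p^1 · (1−p)^4
= 5 · 0.89 · 0.00014641 = 0.000652

0.0007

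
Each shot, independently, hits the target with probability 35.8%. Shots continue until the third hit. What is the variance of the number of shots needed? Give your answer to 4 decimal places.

15.0276

Y = total shots until the third success; negative binomial with r=3, p=0.358.
Var(Y) = r(1−p)/p² = 3·0.642 / 0.358² = 15.027621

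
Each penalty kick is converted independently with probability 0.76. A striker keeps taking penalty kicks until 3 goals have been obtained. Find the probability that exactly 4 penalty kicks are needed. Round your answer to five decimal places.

0.31606

Y = trial on which the third success occurs; negative binomial, r=3, p=0.76.
P(Y=4) = C(3,2) · p^3 · (1−p)^1
= 3 · 0.43898 · 0.24 = 0.3160627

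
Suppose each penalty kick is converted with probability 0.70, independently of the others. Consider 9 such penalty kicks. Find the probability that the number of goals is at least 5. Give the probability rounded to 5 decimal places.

X ~ Binomial(9, 0.70); P(X ≥ 5) = Σ C(9,k) p^k (1−p)^(9−k) over k:
  k=5: C(9,5)·0.70^5·0.30^4 = 0.1715322
  k=6: C(9,6)·0.70^6·0.30^3 = 0.2668279
  k=7: C(9,7)·0.70^7·0.30^2 = 0.2668279
  k=8: C(9,8)·0.70^8·0.30^1 = 0.1556496
  k=9: C(9,9)·0.70^9·0.30^0 = 0.0403536
Total = 0.9011913

0.90119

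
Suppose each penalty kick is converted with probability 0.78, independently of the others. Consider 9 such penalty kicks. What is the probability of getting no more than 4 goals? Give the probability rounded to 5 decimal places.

X ~ Binomial(9, 0.78); P(X ≤ 4) = Σ C(9,k) p^k (1−p)^(9−k) over k:
  k=0: C(9,0)·0.78^0·0.22^9 = 0.0000012
  k=1: C(9,1)·0.78^1·0.22^8 = 0.0000385
  k=2: C(9,2)·0.78^2·0.22^7 = 0.0005463
  k=3: C(9,3)·0.78^3·0.22^6 = 0.0045196
  k=4: C(9,4)·0.78^4·0.22^5 = 0.0240360
Total = 0.0291417

0.02914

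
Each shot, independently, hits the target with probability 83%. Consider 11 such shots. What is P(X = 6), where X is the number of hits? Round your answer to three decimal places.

X ~ Binomial(n=11, p=0.83).
P(X=6) = C(11,6) · p^6 · (1−p)^5
= 462 · 0.32694 · 0.00014199 = 0.02145

0.021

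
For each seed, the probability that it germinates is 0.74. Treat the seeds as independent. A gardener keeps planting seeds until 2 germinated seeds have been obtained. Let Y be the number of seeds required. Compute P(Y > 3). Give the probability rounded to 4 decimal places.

0.1676

Needing more than 3 seeds ⇔ fewer than 2 successes in the first 3. With X ~ Binomial(3, 0.74), P(Y > 3) = P(X ≤ 1).
  k=0: C(3,0)·0.74^0·0.26^3 = 0.017576
  k=1: C(3,1)·0.74^1·0.26^2 = 0.150072
P(X ≤ 1) = 0.167648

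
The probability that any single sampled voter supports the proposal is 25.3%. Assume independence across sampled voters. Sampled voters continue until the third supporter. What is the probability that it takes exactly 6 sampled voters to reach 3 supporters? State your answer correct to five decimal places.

Y = trial on which the third success occurs; negative binomial, r=3, p=0.253.
P(Y=6) = C(5,2) · p^3 · (1−p)^3
= 10 · 0.016194 · 0.41683 = 0.0675030

0.06750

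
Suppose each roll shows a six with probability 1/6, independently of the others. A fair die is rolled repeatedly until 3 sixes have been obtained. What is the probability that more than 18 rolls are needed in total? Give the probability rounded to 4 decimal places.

0.4027

Needing more than 18 rolls ⇔ fewer than 3 successes in the first 18. With X ~ Binomial(18, 0.166667), P(Y > 18) = P(X ≤ 2).
  k=0: C(18,0)·0.166667^0·0.833333^18 = 0.037561
  k=1: C(18,1)·0.166667^1·0.833333^17 = 0.135220
  k=2: C(18,2)·0.166667^2·0.833333^16 = 0.229874
P(X ≤ 2) = 0.402654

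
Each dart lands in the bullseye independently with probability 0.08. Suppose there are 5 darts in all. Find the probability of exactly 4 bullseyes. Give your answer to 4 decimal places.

0.0002

X ~ Binomial(n=5, p=0.08).
P(X=4) = C(5,4) · p^4 · (1−p)^1
= 5 · 4.096e-05 · 0.92 = 0.000188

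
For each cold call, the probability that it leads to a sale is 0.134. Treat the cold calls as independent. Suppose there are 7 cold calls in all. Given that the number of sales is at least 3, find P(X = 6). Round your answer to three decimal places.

0.001

X ~ Binomial(7, 0.134). Want P(X=6 | X≥3) = P(X=6) / P(X≥3).
P(X=6) = C(7,6)·0.134^6·0.866^1 = 0.00004
P(X≥3) = 1 − 0.36528 − 0.39565 − 0.18366 = 0.05541
Ratio = 0.00004 / 0.05541 = 0.00063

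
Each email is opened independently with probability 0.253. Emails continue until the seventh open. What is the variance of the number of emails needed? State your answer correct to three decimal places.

Y = total emails until the seventh success; negative binomial with r=7, p=0.253.
Var(Y) = r(1−p)/p² = 7·0.747 / 0.253² = 81.69164

81.692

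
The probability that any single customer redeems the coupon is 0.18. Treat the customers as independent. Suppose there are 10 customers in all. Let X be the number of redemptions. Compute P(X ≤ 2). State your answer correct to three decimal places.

0.737

X ~ Binomial(10, 0.18); P(X ≤ 2) = Σ C(10,k) p^k (1−p)^(10−k) over k:
  k=0: C(10,0)·0.18^0·0.82^10 = 0.13745
  k=1: C(10,1)·0.18^1·0.82^9 = 0.30172
  k=2: C(10,2)·0.18^2·0.82^8 = 0.29804
Total = 0.73720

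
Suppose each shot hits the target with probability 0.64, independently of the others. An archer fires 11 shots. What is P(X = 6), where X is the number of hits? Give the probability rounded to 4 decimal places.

0.1920

X ~ Binomial(n=11, p=0.64).
P(X=6) = C(11,6) · p^6 · (1−p)^5
= 462 · 0.068719 · 0.0060466 = 0.191970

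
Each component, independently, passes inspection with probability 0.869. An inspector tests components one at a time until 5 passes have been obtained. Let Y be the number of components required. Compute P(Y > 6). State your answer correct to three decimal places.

Needing more than 6 components ⇔ fewer than 5 successes in the first 6. With X ~ Binomial(6, 0.869), P(Y > 6) = P(X ≤ 4).
  k=0: C(6,0)·0.869^0·0.131^6 = 0.00001
  k=1: C(6,1)·0.869^1·0.131^5 = 0.00020
  k=2: C(6,2)·0.869^2·0.131^4 = 0.00334
  k=3: C(6,3)·0.869^3·0.131^3 = 0.02951
  k=4: C(6,4)·0.869^4·0.131^2 = 0.14680
P(X ≤ 4) = 0.17984

0.180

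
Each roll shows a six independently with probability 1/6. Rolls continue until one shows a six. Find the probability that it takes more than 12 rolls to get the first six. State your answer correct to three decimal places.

0.112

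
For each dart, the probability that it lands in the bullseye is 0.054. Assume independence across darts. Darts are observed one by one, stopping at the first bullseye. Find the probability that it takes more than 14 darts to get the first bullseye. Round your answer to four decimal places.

Y = number of darts to the first success; geometric, p = 0.054.
P(Y > 14) = P(first 14 all fail) = (1−p)^14 = 0.459701

0.4597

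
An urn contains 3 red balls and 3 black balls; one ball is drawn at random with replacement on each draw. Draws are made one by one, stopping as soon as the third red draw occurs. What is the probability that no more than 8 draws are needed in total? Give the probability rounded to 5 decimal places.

0.85547

Finishing within 8 draws ⇔ at least 3 successes in the first 8. With X ~ Binomial(8, 0.50), P(Y ≤ 8) = 1 − P(X ≤ 2).
  k=0: C(8,0)·0.50^0·0.50^8 = 0.0039062
  k=1: C(8,1)·0.50^1·0.50^7 = 0.0312500
  k=2: C(8,2)·0.50^2·0.50^6 = 0.1093750
1 − 0.1445312 = 0.8554688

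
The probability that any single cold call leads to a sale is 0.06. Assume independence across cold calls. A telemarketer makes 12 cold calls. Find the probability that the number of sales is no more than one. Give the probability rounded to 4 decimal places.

0.8405

X ~ Binomial(12, 0.06); P(X ≤ 1) = Σ C(12,k) p^k (1−p)^(12−k) over k:
  k=0: C(12,0)·0.06^0·0.94^12 = 0.475920
  k=1: C(12,1)·0.06^1·0.94^11 = 0.364535
Total = 0.840455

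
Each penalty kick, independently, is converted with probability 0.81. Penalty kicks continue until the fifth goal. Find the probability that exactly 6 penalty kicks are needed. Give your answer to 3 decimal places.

Y = trial on which the fifth success occurs; negative binomial, r=5, p=0.81.
P(Y=6) = C(5,4) · p^5 · (1−p)^1
= 5 · 0.34868 · 0.19 = 0.33124

0.331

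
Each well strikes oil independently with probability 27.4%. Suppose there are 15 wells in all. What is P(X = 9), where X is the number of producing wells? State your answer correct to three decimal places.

0.006

X ~ Binomial(n=15, p=0.274).
P(X=9) = C(15,9) · p^9 · (1−p)^6
= 5005 · 8.7047e-06 · 0.14643 = 0.00638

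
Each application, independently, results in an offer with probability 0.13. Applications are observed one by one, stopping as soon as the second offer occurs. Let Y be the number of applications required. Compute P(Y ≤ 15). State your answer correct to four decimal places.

0.5987

Finishing within 15 applications ⇔ at least 2 successes in the first 15. With X ~ Binomial(15, 0.13), P(Y ≤ 15) = 1 − P(X ≤ 1).
  k=0: C(15,0)·0.13^0·0.87^15 = 0.123819
  k=1: C(15,1)·0.13^1·0.87^14 = 0.277526
1 − 0.401346 = 0.598654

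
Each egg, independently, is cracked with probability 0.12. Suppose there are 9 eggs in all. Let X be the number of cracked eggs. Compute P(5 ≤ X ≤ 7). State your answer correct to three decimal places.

0.002

X ~ Binomial(9, 0.12); P(5 ≤ X ≤ 7) = Σ C(9,k) p^k (1−p)^(9−k) over k:
  k=5: C(9,5)·0.12^5·0.88^4 = 0.00188
  k=6: C(9,6)·0.12^6·0.88^3 = 0.00017
  k=7: C(9,7)·0.12^7·0.88^2 = 0.00001
Total = 0.00206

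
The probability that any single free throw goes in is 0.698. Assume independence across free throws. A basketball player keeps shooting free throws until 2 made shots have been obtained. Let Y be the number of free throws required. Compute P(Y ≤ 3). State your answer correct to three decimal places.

0.781

Finishing within 3 free throws ⇔ at least 2 successes in the first 3. With X ~ Binomial(3, 0.698), P(Y ≤ 3) = 1 − P(X ≤ 1).
  k=0: C(3,0)·0.698^0·0.302^3 = 0.02754
  k=1: C(3,1)·0.698^1·0.302^2 = 0.19098
1 − 0.21852 = 0.78148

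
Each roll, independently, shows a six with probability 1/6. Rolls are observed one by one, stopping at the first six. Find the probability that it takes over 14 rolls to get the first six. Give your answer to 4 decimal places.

0.0779

Y = number of rolls to the first success; geometric, p = 0.166667.
P(Y > 14) = P(first 14 all fail) = (1−p)^14 = 0.077887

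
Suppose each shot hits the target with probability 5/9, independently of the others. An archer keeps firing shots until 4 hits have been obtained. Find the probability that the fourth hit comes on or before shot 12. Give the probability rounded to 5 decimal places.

0.96740

Finishing within 12 shots ⇔ at least 4 successes in the first 12. With X ~ Binomial(12, 0.555556), P(Y ≤ 12) = 1 − P(X ≤ 3).
  k=0: C(12,0)·0.555556^0·0.444444^12 = 0.0000594
  k=1: C(12,1)·0.555556^1·0.444444^11 = 0.0008910
  k=2: C(12,2)·0.555556^2·0.444444^10 = 0.0061260
  k=3: C(12,3)·0.555556^3·0.444444^9 = 0.0255248
1 − 0.0326012 = 0.9673988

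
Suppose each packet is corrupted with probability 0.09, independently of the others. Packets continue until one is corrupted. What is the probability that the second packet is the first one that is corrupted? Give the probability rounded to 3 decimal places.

Geometric (trials to first success), p = 0.09.
P(Y = 2) = (1−p)^1 · p = 0.91 · 0.09 = 0.08190

0.082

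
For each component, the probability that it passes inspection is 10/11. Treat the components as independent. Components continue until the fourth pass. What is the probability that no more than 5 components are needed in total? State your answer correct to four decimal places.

Finishing within 5 components ⇔ at least 4 successes in the first 5. With X ~ Binomial(5, 0.909091), P(Y ≤ 5) = 1 − P(X ≤ 3).
  k=0: C(5,0)·0.909091^0·0.090909^5 = 0.000006
  k=1: C(5,1)·0.909091^1·0.090909^4 = 0.000310
  k=2: C(5,2)·0.909091^2·0.090909^3 = 0.006209
  k=3: C(5,3)·0.909091^3·0.090909^2 = 0.062092
1 − 0.068618 = 0.931382

0.9314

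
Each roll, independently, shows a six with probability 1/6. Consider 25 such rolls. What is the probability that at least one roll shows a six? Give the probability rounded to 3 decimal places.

0.990

P(at least one) = 1 − P(none) = 1 − (1 − 0.166667)^25
= 1 − 0.01048 = 0.98952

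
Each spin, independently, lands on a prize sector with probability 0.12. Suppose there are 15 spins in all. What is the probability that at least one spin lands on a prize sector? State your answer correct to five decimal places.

P(at least one) = 1 − P(none) = 1 − (1 − 0.12)^15
= 1 − 0.1469739 = 0.8530261

0.85303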